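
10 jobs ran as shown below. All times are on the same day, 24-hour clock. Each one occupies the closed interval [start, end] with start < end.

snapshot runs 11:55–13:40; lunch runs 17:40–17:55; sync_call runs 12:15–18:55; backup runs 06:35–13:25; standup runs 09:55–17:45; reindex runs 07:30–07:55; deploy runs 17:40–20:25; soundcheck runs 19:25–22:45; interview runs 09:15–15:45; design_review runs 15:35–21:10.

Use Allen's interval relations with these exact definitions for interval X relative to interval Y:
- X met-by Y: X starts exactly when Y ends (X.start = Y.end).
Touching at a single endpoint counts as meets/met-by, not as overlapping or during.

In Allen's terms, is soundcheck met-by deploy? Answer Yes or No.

soundcheck = [19:25, 22:45], deploy = [17:40, 20:25].
Actual relation of soundcheck to deploy: overlapped-by.
Asked whether 'met-by' holds → No.

No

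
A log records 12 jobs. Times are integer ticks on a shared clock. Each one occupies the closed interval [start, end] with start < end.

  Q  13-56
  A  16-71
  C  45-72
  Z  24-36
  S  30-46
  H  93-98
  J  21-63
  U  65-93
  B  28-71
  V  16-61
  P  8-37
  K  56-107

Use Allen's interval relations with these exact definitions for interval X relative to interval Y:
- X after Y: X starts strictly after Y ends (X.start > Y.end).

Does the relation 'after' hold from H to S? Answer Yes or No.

H = [93, 98], S = [30, 46].
Actual relation of H to S: after.
Asked whether 'after' holds → Yes.

Yes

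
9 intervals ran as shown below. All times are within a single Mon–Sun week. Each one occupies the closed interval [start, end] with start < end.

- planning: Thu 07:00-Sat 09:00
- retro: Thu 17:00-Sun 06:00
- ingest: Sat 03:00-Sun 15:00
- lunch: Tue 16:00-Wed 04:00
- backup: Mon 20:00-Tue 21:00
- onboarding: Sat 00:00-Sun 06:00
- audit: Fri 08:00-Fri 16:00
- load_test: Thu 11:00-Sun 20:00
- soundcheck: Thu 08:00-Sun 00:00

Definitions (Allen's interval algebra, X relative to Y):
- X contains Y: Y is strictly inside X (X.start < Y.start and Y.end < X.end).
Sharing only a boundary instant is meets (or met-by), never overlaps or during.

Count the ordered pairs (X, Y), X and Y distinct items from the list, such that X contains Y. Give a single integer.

Checking all 72 ordered pairs for relation 'contains'; matching pairs in alphabetical order:
(load_test, audit): load_test contains audit ✓
(load_test, ingest): load_test contains ingest ✓
(load_test, onboarding): load_test contains onboarding ✓
(load_test, retro): load_test contains retro ✓
(planning, audit): planning contains audit ✓
(retro, audit): retro contains audit ✓
(soundcheck, audit): soundcheck contains audit ✓
Count: 7.

7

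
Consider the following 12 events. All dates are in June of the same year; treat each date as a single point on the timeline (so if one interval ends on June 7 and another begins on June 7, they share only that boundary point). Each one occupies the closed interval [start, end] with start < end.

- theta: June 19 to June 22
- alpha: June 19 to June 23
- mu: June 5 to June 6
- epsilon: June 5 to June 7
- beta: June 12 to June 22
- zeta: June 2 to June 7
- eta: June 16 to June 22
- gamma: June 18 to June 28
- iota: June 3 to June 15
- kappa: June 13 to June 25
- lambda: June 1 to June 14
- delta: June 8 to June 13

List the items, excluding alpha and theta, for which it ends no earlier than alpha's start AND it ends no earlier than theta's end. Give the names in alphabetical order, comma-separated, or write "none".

beta, eta, gamma, kappa

Conditions: its end is no earlier than alpha's start (X.end >= June 19) AND its end is no earlier than theta's end (X.end >= June 22).
beta: end June 22 >= June 19? ✓; end June 22 >= June 22? ✓ → yes.
delta: end June 13 >= June 19? ✗; end June 13 >= June 22? ✗ → no.
epsilon: end June 7 >= June 19? ✗; end June 7 >= June 22? ✗ → no.
eta: end June 22 >= June 19? ✓; end June 22 >= June 22? ✓ → yes.
gamma: end June 28 >= June 19? ✓; end June 28 >= June 22? ✓ → yes.
iota: end June 15 >= June 19? ✗; end June 15 >= June 22? ✗ → no.
kappa: end June 25 >= June 19? ✓; end June 25 >= June 22? ✓ → yes.
lambda: end June 14 >= June 19? ✗; end June 14 >= June 22? ✗ → no.
mu: end June 6 >= June 19? ✗; end June 6 >= June 22? ✗ → no.
zeta: end June 7 >= June 19? ✗; end June 7 >= June 22? ✗ → no.
Result: beta, eta, gamma, kappa.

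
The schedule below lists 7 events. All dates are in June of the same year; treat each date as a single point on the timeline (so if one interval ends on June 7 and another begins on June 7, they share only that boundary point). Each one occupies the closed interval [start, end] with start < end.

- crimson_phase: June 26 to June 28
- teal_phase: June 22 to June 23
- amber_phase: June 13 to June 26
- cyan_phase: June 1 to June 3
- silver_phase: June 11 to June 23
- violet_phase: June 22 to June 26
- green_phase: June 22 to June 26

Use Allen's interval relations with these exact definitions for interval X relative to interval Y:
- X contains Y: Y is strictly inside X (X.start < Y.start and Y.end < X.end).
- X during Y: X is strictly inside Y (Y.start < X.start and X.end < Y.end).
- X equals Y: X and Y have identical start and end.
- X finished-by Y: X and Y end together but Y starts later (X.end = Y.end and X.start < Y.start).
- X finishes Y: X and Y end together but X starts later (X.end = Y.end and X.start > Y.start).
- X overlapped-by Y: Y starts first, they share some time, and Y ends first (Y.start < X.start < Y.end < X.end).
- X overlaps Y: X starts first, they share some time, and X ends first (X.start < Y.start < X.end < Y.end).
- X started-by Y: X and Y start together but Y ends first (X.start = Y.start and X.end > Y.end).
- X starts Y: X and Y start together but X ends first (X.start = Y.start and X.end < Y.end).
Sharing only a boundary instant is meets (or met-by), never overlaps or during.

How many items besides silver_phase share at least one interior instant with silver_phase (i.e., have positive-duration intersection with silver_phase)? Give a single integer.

4

Target silver_phase = [June 11, June 23].
amber_phase [June 13, June 26] → overlapped-by → counts.
crimson_phase [June 26, June 28] → after → no.
cyan_phase [June 1, June 3] → before → no.
green_phase [June 22, June 26] → overlapped-by → counts.
teal_phase [June 22, June 23] → finishes → counts.
violet_phase [June 22, June 26] → overlapped-by → counts.
Total: 4.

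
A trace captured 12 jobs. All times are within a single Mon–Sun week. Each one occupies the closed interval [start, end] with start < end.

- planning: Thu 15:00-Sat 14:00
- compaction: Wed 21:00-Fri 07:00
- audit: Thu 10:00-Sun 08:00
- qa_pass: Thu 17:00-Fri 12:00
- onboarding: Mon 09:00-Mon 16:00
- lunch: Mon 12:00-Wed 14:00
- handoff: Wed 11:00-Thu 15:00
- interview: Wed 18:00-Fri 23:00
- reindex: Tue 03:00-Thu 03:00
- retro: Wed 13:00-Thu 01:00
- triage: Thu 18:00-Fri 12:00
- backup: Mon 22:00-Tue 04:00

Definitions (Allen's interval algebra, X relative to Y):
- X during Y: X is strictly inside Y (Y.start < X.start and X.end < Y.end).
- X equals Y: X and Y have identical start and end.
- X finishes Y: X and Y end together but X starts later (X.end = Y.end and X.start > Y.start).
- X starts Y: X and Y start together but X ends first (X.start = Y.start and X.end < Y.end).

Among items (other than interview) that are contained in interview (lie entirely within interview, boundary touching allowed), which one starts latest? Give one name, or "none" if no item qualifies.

Target interview = [Wed 18:00, Fri 23:00].
audit [Thu 10:00, Sun 08:00] → overlapped-by → excluded.
backup [Mon 22:00, Tue 04:00] → before → excluded.
compaction [Wed 21:00, Fri 07:00] → during → candidate.
handoff [Wed 11:00, Thu 15:00] → overlaps → excluded.
lunch [Mon 12:00, Wed 14:00] → before → excluded.
onboarding [Mon 09:00, Mon 16:00] → before → excluded.
planning [Thu 15:00, Sat 14:00] → overlapped-by → excluded.
qa_pass [Thu 17:00, Fri 12:00] → during → candidate.
reindex [Tue 03:00, Thu 03:00] → overlaps → excluded.
retro [Wed 13:00, Thu 01:00] → overlaps → excluded.
triage [Thu 18:00, Fri 12:00] → during → candidate.
Among candidates, latest start is Thu 18:00 → triage.

triage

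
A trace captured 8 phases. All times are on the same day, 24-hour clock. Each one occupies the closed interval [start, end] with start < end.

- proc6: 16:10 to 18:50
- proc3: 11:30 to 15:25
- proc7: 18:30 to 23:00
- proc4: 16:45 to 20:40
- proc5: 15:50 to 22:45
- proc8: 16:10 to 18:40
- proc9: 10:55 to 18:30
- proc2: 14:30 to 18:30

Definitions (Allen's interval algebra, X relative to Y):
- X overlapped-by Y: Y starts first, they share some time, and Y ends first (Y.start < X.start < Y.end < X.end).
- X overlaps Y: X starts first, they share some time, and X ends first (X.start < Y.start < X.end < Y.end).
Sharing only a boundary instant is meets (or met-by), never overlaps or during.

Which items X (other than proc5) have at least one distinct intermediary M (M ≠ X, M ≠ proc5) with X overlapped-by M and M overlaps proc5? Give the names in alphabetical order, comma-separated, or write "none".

Target proc5 = [15:50, 22:45].
Intermediaries M with M overlaps proc5: proc2, proc9.
Via proc2 — items with X overlapped-by proc2: proc4, proc6, proc8.
Via proc9 — items with X overlapped-by proc9: proc4, proc6, proc8.
Union: proc4, proc6, proc8.

proc4, proc6, proc8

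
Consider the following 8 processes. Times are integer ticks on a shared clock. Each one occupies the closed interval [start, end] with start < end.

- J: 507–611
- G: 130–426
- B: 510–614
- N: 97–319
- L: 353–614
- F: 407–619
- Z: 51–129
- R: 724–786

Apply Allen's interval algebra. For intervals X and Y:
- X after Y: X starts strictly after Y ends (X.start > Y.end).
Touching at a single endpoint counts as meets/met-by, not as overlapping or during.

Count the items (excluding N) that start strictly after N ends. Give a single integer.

5

Target N = [97, 319].
B [510, 614] → after → counts.
F [407, 619] → after → counts.
G [130, 426] → overlapped-by → no.
J [507, 611] → after → counts.
L [353, 614] → after → counts.
R [724, 786] → after → counts.
Z [51, 129] → overlaps → no.
Total: 5.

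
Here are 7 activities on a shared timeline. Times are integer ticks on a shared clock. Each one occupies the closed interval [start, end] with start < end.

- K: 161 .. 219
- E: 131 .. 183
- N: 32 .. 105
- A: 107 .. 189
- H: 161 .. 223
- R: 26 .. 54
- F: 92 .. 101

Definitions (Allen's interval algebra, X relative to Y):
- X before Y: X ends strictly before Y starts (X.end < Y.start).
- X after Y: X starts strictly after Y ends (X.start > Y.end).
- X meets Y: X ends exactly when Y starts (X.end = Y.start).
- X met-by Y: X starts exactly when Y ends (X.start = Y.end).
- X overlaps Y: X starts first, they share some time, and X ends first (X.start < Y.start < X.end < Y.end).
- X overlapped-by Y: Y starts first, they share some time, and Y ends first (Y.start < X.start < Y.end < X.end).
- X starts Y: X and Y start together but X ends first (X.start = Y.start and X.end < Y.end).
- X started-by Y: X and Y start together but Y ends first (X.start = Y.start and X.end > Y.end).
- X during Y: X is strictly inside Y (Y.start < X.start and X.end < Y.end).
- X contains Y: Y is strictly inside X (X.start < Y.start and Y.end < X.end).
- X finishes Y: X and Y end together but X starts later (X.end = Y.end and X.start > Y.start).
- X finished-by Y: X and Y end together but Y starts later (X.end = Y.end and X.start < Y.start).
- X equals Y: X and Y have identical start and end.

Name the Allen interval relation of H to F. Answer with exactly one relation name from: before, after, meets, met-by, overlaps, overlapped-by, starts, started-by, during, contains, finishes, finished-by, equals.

H = [161, 223]; F = [92, 101].
Compare endpoints: H.start > F.start, H.start > F.end, H.end > F.start, H.end > F.end.
That pattern is 'after'.

after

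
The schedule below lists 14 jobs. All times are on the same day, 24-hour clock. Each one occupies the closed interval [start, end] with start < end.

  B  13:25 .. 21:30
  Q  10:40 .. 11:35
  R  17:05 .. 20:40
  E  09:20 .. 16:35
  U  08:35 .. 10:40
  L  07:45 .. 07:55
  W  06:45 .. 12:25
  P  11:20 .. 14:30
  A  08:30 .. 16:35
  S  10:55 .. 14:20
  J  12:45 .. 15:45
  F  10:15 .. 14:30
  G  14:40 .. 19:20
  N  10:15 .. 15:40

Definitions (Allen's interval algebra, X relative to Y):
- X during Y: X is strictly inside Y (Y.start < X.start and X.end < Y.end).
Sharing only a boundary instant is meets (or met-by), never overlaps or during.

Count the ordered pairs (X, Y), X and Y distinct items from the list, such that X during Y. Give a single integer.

Checking all 182 ordered pairs for relation 'during'; matching pairs in alphabetical order:
(F, A): F during A ✓
(F, E): F during E ✓
(G, B): G during B ✓
(J, A): J during A ✓
(J, E): J during E ✓
(L, W): L during W ✓
(N, A): N during A ✓
(N, E): N during E ✓
(P, A): P during A ✓
(P, E): P during E ✓
(P, N): P during N ✓
(Q, A): Q during A ✓
(Q, E): Q during E ✓
(Q, F): Q during F ✓
(Q, N): Q during N ✓
(Q, W): Q during W ✓
(R, B): R during B ✓
(S, A): S during A ✓
(S, E): S during E ✓
(S, F): S during F ✓
(S, N): S during N ✓
(U, A): U during A ✓
(U, W): U during W ✓
Count: 23.

23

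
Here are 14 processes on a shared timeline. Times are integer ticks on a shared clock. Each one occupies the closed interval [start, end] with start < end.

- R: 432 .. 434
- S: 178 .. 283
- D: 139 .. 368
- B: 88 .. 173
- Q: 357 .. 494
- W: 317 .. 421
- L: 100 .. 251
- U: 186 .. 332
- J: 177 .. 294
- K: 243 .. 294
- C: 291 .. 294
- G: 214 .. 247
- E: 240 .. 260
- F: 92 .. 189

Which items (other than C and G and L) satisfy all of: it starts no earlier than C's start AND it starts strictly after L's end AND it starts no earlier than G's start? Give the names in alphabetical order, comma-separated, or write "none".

Q, R, W

Conditions: its start is no earlier than C's start (X.start >= 291) AND its start is strictly after L's end (X.start > 251) AND its start is no earlier than G's start (X.start >= 214).
B: start 88 >= 291? ✗; start 88 > 251? ✗; start 88 >= 214? ✗ → no.
D: start 139 >= 291? ✗; start 139 > 251? ✗; start 139 >= 214? ✗ → no.
E: start 240 >= 291? ✗; start 240 > 251? ✗; start 240 >= 214? ✓ → no.
F: start 92 >= 291? ✗; start 92 > 251? ✗; start 92 >= 214? ✗ → no.
J: start 177 >= 291? ✗; start 177 > 251? ✗; start 177 >= 214? ✗ → no.
K: start 243 >= 291? ✗; start 243 > 251? ✗; start 243 >= 214? ✓ → no.
Q: start 357 >= 291? ✓; start 357 > 251? ✓; start 357 >= 214? ✓ → yes.
R: start 432 >= 291? ✓; start 432 > 251? ✓; start 432 >= 214? ✓ → yes.
S: start 178 >= 291? ✗; start 178 > 251? ✗; start 178 >= 214? ✗ → no.
U: start 186 >= 291? ✗; start 186 > 251? ✗; start 186 >= 214? ✗ → no.
W: start 317 >= 291? ✓; start 317 > 251? ✓; start 317 >= 214? ✓ → yes.
Result: Q, R, W.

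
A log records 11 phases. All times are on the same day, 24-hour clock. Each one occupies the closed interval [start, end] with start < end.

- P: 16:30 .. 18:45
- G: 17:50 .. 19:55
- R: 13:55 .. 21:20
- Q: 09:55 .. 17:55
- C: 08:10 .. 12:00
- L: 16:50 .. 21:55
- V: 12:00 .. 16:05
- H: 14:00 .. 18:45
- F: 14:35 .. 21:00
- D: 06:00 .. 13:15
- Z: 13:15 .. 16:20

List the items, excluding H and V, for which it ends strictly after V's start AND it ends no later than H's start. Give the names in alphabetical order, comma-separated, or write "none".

Conditions: its end is strictly after V's start (X.end > 12:00) AND its end is no later than H's start (X.end <= 14:00).
C: end 12:00 > 12:00? ✗; end 12:00 <= 14:00? ✓ → no.
D: end 13:15 > 12:00? ✓; end 13:15 <= 14:00? ✓ → yes.
F: end 21:00 > 12:00? ✓; end 21:00 <= 14:00? ✗ → no.
G: end 19:55 > 12:00? ✓; end 19:55 <= 14:00? ✗ → no.
L: end 21:55 > 12:00? ✓; end 21:55 <= 14:00? ✗ → no.
P: end 18:45 > 12:00? ✓; end 18:45 <= 14:00? ✗ → no.
Q: end 17:55 > 12:00? ✓; end 17:55 <= 14:00? ✗ → no.
R: end 21:20 > 12:00? ✓; end 21:20 <= 14:00? ✗ → no.
Z: end 16:20 > 12:00? ✓; end 16:20 <= 14:00? ✗ → no.
Result: D.

D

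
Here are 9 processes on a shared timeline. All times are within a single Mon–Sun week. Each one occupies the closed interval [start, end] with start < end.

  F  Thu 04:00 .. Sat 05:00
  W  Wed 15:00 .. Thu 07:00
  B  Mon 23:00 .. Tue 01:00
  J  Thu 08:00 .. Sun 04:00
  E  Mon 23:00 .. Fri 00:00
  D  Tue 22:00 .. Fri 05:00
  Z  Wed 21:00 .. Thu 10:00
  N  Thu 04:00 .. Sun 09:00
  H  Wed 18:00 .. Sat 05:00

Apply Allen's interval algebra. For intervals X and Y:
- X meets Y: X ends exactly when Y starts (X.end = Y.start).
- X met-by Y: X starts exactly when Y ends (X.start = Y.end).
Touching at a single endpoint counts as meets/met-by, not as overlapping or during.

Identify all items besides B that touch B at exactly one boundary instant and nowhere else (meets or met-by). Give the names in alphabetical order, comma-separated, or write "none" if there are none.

Target B = [Mon 23:00, Tue 01:00].
D [Tue 22:00, Fri 05:00] → after → no.
E [Mon 23:00, Fri 00:00] → started-by → no.
F [Thu 04:00, Sat 05:00] → after → no.
H [Wed 18:00, Sat 05:00] → after → no.
J [Thu 08:00, Sun 04:00] → after → no.
N [Thu 04:00, Sun 09:00] → after → no.
W [Wed 15:00, Thu 07:00] → after → no.
Z [Wed 21:00, Thu 10:00] → after → no.
Result: none.

none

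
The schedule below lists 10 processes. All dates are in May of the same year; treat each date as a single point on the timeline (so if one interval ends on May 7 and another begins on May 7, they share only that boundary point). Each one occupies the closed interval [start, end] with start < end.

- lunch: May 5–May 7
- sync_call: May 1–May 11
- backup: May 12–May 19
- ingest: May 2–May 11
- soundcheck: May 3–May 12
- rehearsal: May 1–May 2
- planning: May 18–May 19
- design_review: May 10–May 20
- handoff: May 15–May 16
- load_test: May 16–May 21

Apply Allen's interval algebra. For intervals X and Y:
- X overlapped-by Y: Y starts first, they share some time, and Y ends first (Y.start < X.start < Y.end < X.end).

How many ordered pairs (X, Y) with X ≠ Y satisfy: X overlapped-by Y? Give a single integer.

Checking all 90 ordered pairs for relation 'overlapped-by'; matching pairs in alphabetical order:
(design_review, ingest): design_review overlapped-by ingest ✓
(design_review, soundcheck): design_review overlapped-by soundcheck ✓
(design_review, sync_call): design_review overlapped-by sync_call ✓
(load_test, backup): load_test overlapped-by backup ✓
(load_test, design_review): load_test overlapped-by design_review ✓
(soundcheck, ingest): soundcheck overlapped-by ingest ✓
(soundcheck, sync_call): soundcheck overlapped-by sync_call ✓
Count: 7.

7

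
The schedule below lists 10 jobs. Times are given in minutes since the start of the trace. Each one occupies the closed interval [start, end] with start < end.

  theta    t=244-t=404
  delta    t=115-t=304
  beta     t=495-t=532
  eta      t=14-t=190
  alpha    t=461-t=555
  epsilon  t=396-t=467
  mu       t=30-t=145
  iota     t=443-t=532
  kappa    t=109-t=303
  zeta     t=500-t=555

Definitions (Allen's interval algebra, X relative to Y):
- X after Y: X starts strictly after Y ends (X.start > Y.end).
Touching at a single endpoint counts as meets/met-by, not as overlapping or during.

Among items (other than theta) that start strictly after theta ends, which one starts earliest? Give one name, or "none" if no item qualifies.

iota

Target theta = [t=244, t=404].
alpha [t=461, t=555] → after → candidate.
beta [t=495, t=532] → after → candidate.
delta [t=115, t=304] → overlaps → excluded.
epsilon [t=396, t=467] → overlapped-by → excluded.
eta [t=14, t=190] → before → excluded.
iota [t=443, t=532] → after → candidate.
kappa [t=109, t=303] → overlaps → excluded.
mu [t=30, t=145] → before → excluded.
zeta [t=500, t=555] → after → candidate.
Among candidates, earliest start is t=443 → iota.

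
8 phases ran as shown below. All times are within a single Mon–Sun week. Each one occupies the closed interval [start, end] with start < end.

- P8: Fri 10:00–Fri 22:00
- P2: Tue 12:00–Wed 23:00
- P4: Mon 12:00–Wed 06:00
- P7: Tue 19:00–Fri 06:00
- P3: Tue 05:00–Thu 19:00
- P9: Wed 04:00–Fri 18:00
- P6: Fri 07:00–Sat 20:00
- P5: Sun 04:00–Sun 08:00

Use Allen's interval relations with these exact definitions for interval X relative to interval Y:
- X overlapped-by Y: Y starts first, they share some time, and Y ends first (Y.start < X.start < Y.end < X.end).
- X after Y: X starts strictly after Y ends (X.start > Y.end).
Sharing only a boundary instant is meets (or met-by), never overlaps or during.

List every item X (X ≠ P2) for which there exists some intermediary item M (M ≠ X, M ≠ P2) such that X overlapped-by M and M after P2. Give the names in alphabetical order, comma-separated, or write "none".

none

Target P2 = [Tue 12:00, Wed 23:00].
Intermediaries M with M after P2: P5, P6, P8.
Via P5 — items with X overlapped-by P5: none.
Via P6 — items with X overlapped-by P6: none.
Via P8 — items with X overlapped-by P8: none.
Union: none.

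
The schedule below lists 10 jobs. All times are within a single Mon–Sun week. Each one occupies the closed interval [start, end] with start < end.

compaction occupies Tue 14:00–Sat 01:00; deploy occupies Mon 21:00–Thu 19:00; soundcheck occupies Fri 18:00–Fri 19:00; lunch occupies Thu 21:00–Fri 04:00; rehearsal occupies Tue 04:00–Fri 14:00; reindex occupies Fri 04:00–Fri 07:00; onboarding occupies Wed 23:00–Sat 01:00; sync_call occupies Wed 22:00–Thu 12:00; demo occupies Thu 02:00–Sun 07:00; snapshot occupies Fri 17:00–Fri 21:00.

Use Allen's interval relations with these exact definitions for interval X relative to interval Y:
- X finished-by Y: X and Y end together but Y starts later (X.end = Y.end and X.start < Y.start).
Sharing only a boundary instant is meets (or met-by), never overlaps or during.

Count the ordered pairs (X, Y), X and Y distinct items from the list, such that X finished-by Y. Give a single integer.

Checking all 90 ordered pairs for relation 'finished-by'; matching pairs in alphabetical order:
(compaction, onboarding): compaction finished-by onboarding ✓
Count: 1.

1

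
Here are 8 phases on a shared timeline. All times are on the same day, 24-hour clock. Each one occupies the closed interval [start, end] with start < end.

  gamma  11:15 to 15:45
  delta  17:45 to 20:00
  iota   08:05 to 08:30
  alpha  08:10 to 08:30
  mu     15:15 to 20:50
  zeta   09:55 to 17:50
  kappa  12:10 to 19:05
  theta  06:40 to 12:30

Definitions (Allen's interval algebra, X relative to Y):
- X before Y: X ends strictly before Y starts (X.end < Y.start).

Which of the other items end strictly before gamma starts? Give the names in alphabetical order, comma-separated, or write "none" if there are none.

alpha, iota

Target gamma = [11:15, 15:45].
alpha [08:10, 08:30] → before → yes.
delta [17:45, 20:00] → after → no.
iota [08:05, 08:30] → before → yes.
kappa [12:10, 19:05] → overlapped-by → no.
mu [15:15, 20:50] → overlapped-by → no.
theta [06:40, 12:30] → overlaps → no.
zeta [09:55, 17:50] → contains → no.
Result: alpha, iota.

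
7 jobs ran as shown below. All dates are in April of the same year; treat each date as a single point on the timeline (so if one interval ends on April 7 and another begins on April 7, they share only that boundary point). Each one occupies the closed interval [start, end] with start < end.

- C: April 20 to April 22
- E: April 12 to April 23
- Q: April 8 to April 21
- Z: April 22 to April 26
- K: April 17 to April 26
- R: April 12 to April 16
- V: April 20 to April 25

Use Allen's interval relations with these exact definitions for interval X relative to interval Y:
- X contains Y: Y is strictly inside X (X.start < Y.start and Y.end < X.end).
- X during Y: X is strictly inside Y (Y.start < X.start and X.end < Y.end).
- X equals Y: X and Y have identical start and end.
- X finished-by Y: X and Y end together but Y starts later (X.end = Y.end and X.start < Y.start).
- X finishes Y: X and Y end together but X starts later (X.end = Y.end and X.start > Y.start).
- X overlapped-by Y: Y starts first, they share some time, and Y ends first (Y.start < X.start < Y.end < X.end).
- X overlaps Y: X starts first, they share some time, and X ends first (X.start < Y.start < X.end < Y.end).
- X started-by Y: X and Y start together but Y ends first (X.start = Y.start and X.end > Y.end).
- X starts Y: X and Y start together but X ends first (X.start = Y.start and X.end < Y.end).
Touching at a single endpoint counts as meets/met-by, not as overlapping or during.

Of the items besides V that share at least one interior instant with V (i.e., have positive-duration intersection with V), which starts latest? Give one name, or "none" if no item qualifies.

Target V = [April 20, April 25].
C [April 20, April 22] → starts → candidate.
E [April 12, April 23] → overlaps → candidate.
K [April 17, April 26] → contains → candidate.
Q [April 8, April 21] → overlaps → candidate.
R [April 12, April 16] → before → excluded.
Z [April 22, April 26] → overlapped-by → candidate.
Among candidates, latest start is April 22 → Z.

Z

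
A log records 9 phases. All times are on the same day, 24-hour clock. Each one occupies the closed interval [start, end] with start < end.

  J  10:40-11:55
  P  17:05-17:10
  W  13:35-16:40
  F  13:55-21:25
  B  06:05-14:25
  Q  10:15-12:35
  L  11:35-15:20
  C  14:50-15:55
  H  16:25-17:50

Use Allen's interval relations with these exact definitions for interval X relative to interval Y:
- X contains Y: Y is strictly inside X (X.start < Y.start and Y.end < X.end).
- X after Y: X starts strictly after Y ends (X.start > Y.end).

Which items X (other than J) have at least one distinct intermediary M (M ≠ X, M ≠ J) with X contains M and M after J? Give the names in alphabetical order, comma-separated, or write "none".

F, H, W

Target J = [10:40, 11:55].
Intermediaries M with M after J: C, F, H, P, W.
Via C — items with X contains C: F, W.
Via F — items with X contains F: none.
Via H — items with X contains H: F.
Via P — items with X contains P: F, H.
Via W — items with X contains W: none.
Union: F, H, W.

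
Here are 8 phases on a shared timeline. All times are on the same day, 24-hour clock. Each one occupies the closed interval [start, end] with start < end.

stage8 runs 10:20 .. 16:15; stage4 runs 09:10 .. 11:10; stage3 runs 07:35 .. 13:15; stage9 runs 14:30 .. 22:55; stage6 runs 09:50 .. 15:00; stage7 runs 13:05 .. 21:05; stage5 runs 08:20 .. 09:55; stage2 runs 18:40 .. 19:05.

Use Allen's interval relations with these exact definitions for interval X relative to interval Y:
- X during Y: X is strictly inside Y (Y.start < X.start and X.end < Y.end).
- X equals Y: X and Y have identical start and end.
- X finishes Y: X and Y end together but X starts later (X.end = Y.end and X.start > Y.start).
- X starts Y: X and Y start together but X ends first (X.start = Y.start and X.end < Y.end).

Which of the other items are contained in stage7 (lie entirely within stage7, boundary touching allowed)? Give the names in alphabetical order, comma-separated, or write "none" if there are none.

Target stage7 = [13:05, 21:05].
stage2 [18:40, 19:05] → during → yes.
stage3 [07:35, 13:15] → overlaps → no.
stage4 [09:10, 11:10] → before → no.
stage5 [08:20, 09:55] → before → no.
stage6 [09:50, 15:00] → overlaps → no.
stage8 [10:20, 16:15] → overlaps → no.
stage9 [14:30, 22:55] → overlapped-by → no.
Result: stage2.

stage2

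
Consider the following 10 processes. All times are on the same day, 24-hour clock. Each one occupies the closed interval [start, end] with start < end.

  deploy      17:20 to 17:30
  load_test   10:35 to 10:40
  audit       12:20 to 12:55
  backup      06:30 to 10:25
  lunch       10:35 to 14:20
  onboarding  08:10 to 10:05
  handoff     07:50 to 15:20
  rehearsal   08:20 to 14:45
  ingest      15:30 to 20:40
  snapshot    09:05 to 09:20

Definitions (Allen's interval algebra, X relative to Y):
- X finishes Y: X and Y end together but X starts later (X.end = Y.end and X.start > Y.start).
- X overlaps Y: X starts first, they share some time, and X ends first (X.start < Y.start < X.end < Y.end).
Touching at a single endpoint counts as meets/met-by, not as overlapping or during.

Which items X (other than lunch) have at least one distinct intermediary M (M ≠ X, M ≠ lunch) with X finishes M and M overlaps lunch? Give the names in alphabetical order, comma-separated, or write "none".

none

Target lunch = [10:35, 14:20].
Intermediaries M with M overlaps lunch: none.
Union: none.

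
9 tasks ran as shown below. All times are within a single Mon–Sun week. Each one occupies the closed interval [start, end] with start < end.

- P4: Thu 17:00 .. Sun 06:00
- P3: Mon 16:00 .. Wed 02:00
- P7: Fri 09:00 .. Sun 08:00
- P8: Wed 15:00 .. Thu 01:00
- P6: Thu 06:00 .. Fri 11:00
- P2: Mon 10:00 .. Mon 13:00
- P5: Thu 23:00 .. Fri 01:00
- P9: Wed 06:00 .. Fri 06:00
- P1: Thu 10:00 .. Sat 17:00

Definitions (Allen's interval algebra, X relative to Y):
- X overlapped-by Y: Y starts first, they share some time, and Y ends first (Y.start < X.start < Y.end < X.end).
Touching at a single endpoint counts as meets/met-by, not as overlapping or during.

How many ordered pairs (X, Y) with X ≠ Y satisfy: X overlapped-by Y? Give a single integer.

9

Checking all 72 ordered pairs for relation 'overlapped-by'; matching pairs in alphabetical order:
(P1, P6): P1 overlapped-by P6 ✓
(P1, P9): P1 overlapped-by P9 ✓
(P4, P1): P4 overlapped-by P1 ✓
(P4, P6): P4 overlapped-by P6 ✓
(P4, P9): P4 overlapped-by P9 ✓
(P6, P9): P6 overlapped-by P9 ✓
(P7, P1): P7 overlapped-by P1 ✓
(P7, P4): P7 overlapped-by P4 ✓
(P7, P6): P7 overlapped-by P6 ✓
Count: 9.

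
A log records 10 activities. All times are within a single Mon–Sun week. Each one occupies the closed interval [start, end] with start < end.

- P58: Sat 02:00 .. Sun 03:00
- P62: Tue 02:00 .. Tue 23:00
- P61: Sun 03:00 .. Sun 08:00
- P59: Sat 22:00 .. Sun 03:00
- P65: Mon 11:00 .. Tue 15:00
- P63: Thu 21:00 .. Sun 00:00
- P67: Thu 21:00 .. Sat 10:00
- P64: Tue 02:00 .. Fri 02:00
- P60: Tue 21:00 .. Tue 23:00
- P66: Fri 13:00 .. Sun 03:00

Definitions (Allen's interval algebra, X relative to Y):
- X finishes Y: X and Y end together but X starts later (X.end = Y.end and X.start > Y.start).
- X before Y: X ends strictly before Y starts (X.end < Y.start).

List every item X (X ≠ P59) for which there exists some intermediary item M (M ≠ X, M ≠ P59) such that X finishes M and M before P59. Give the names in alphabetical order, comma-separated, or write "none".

P60

Target P59 = [Sat 22:00, Sun 03:00].
Intermediaries M with M before P59: P60, P62, P64, P65, P67.
Via P60 — items with X finishes P60: none.
Via P62 — items with X finishes P62: P60.
Via P64 — items with X finishes P64: none.
Via P65 — items with X finishes P65: none.
Via P67 — items with X finishes P67: none.
Union: P60.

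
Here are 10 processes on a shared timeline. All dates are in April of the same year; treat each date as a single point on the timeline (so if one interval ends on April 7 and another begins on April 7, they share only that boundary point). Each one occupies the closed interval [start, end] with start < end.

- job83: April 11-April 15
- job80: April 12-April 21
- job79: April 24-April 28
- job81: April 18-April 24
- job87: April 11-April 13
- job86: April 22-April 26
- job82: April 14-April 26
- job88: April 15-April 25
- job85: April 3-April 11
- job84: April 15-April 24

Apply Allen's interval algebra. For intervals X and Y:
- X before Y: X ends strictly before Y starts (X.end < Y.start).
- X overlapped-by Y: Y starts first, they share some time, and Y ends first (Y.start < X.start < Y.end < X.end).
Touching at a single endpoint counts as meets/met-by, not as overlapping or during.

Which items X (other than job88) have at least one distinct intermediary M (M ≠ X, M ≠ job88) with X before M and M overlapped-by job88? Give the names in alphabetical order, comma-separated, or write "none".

job80, job83, job85, job87

Target job88 = [April 15, April 25].
Intermediaries M with M overlapped-by job88: job79, job86.
Via job79 — items with X before job79: job80, job83, job85, job87.
Via job86 — items with X before job86: job80, job83, job85, job87.
Union: job80, job83, job85, job87.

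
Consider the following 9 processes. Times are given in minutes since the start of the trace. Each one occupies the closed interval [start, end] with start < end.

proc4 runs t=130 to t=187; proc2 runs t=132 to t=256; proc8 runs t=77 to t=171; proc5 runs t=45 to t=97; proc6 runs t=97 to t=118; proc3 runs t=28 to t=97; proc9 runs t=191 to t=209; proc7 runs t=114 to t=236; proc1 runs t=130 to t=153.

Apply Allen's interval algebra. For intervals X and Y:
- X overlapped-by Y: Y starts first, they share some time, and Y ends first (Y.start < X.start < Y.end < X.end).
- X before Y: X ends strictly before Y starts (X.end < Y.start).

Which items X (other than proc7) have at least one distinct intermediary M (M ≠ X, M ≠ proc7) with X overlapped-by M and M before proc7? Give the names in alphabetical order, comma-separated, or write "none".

Target proc7 = [t=114, t=236].
Intermediaries M with M before proc7: proc3, proc5.
Via proc3 — items with X overlapped-by proc3: proc8.
Via proc5 — items with X overlapped-by proc5: proc8.
Union: proc8.

proc8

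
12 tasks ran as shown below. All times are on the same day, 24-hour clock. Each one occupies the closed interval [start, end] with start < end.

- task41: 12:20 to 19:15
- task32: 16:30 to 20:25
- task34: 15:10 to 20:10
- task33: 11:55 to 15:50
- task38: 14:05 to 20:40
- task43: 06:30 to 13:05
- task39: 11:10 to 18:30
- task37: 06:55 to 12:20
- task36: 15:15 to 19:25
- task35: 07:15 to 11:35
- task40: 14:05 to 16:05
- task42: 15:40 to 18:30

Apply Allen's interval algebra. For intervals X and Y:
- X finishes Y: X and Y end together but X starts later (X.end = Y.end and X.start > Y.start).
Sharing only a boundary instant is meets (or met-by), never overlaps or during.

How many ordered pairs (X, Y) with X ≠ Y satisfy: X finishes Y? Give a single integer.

1

Checking all 132 ordered pairs for relation 'finishes'; matching pairs in alphabetical order:
(task42, task39): task42 finishes task39 ✓
Count: 1.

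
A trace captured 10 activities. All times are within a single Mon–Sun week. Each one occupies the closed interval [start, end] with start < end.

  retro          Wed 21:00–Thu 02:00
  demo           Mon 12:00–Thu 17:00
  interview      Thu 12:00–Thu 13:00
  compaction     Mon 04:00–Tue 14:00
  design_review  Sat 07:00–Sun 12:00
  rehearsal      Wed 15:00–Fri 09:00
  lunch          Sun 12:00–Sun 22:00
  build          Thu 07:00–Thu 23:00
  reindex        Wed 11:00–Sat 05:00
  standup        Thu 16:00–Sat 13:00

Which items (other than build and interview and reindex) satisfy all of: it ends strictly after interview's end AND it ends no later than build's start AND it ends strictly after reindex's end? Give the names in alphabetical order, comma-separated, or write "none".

Conditions: its end is strictly after interview's end (X.end > Thu 13:00) AND its end is no later than build's start (X.end <= Thu 07:00) AND its end is strictly after reindex's end (X.end > Sat 05:00).
compaction: end Tue 14:00 > Thu 13:00? ✗; end Tue 14:00 <= Thu 07:00? ✓; end Tue 14:00 > Sat 05:00? ✗ → no.
demo: end Thu 17:00 > Thu 13:00? ✓; end Thu 17:00 <= Thu 07:00? ✗; end Thu 17:00 > Sat 05:00? ✗ → no.
design_review: end Sun 12:00 > Thu 13:00? ✓; end Sun 12:00 <= Thu 07:00? ✗; end Sun 12:00 > Sat 05:00? ✓ → no.
lunch: end Sun 22:00 > Thu 13:00? ✓; end Sun 22:00 <= Thu 07:00? ✗; end Sun 22:00 > Sat 05:00? ✓ → no.
rehearsal: end Fri 09:00 > Thu 13:00? ✓; end Fri 09:00 <= Thu 07:00? ✗; end Fri 09:00 > Sat 05:00? ✗ → no.
retro: end Thu 02:00 > Thu 13:00? ✗; end Thu 02:00 <= Thu 07:00? ✓; end Thu 02:00 > Sat 05:00? ✗ → no.
standup: end Sat 13:00 > Thu 13:00? ✓; end Sat 13:00 <= Thu 07:00? ✗; end Sat 13:00 > Sat 05:00? ✓ → no.
Result: none.

none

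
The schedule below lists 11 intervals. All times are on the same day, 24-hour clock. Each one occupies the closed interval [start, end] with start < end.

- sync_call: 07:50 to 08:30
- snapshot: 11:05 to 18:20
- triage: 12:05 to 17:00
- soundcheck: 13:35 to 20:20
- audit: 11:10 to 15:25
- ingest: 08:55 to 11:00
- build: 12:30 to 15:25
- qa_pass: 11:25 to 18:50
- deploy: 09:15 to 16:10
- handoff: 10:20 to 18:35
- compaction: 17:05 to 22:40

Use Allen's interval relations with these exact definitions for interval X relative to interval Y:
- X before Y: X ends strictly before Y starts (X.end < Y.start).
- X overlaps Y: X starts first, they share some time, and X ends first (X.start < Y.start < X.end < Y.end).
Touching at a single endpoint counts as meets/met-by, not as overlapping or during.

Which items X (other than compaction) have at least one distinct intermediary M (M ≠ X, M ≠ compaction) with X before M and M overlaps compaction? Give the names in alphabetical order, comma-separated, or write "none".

Target compaction = [17:05, 22:40].
Intermediaries M with M overlaps compaction: handoff, qa_pass, snapshot, soundcheck.
Via handoff — items with X before handoff: sync_call.
Via qa_pass — items with X before qa_pass: ingest, sync_call.
Via snapshot — items with X before snapshot: ingest, sync_call.
Via soundcheck — items with X before soundcheck: ingest, sync_call.
Union: ingest, sync_call.

ingest, sync_call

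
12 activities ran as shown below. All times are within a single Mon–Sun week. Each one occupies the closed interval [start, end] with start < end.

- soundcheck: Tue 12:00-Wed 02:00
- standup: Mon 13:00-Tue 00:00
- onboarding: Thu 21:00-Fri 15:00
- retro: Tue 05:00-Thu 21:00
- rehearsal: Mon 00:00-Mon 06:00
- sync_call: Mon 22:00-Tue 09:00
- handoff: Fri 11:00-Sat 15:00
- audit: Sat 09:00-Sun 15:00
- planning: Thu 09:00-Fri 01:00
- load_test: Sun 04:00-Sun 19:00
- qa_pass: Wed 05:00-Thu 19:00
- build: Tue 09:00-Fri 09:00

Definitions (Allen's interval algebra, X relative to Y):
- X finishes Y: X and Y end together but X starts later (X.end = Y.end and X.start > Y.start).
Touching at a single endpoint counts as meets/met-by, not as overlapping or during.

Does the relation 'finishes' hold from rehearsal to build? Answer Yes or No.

No

rehearsal = [Mon 00:00, Mon 06:00], build = [Tue 09:00, Fri 09:00].
Actual relation of rehearsal to build: before.
Asked whether 'finishes' holds → No.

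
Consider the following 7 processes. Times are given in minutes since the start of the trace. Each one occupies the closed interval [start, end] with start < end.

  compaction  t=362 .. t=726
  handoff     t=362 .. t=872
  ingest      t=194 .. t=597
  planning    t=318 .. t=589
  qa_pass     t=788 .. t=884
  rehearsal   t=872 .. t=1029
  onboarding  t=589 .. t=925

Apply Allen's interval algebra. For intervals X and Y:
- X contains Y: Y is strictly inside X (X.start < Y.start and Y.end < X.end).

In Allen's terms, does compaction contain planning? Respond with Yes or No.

No

compaction = [t=362, t=726], planning = [t=318, t=589].
Actual relation of compaction to planning: overlapped-by.
Asked whether 'contains' holds → No.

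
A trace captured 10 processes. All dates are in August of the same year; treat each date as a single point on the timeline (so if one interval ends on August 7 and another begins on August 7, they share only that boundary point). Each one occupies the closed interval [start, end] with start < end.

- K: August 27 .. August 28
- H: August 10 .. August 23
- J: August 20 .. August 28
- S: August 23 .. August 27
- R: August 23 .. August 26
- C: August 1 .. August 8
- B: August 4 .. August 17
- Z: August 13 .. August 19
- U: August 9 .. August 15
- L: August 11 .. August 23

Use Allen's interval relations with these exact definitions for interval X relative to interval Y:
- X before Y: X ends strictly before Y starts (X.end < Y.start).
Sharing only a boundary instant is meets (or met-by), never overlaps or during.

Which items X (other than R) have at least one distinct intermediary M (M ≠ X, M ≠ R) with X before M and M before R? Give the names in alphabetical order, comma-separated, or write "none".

C

Target R = [August 23, August 26].
Intermediaries M with M before R: B, C, U, Z.
Via B — items with X before B: none.
Via C — items with X before C: none.
Via U — items with X before U: C.
Via Z — items with X before Z: C.
Union: C.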